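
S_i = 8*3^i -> [8, 24, 72, 216, 648]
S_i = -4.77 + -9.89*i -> [-4.77, -14.66, -24.55, -34.44, -44.33]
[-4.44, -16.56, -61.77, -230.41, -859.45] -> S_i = -4.44*3.73^i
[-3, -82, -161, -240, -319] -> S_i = -3 + -79*i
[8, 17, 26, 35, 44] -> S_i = 8 + 9*i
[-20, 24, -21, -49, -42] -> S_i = Random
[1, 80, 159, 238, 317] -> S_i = 1 + 79*i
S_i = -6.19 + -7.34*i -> [-6.19, -13.53, -20.87, -28.21, -35.55]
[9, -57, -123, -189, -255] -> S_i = 9 + -66*i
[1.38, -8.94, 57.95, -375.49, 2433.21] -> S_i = 1.38*(-6.48)^i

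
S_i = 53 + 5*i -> [53, 58, 63, 68, 73]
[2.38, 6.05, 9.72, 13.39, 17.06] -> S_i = 2.38 + 3.67*i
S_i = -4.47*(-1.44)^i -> [-4.47, 6.44, -9.27, 13.35, -19.22]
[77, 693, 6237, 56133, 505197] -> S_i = 77*9^i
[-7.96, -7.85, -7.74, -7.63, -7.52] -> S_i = -7.96 + 0.11*i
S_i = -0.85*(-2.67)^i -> [-0.85, 2.27, -6.06, 16.18, -43.2]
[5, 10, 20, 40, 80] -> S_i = 5*2^i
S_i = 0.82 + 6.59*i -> [0.82, 7.41, 14.0, 20.59, 27.18]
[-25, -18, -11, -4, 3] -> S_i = -25 + 7*i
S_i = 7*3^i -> [7, 21, 63, 189, 567]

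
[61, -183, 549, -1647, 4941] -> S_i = 61*-3^i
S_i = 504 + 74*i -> [504, 578, 652, 726, 800]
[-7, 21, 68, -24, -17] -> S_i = Random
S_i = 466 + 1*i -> [466, 467, 468, 469, 470]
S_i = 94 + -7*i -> [94, 87, 80, 73, 66]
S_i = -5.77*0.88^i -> [-5.77, -5.08, -4.47, -3.93, -3.46]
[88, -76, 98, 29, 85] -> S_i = Random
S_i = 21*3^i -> [21, 63, 189, 567, 1701]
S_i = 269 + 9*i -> [269, 278, 287, 296, 305]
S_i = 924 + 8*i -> [924, 932, 940, 948, 956]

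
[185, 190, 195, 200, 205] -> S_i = 185 + 5*i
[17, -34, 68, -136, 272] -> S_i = 17*-2^i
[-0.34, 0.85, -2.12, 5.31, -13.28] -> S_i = -0.34*(-2.50)^i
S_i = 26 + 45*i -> [26, 71, 116, 161, 206]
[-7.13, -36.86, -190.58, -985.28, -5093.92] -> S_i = -7.13*5.17^i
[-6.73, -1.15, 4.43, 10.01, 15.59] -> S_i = -6.73 + 5.58*i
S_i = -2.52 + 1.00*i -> [-2.52, -1.52, -0.52, 0.48, 1.48]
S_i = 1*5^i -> [1, 5, 25, 125, 625]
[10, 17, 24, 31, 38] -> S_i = 10 + 7*i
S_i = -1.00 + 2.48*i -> [-1.0, 1.48, 3.96, 6.44, 8.92]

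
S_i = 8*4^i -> [8, 32, 128, 512, 2048]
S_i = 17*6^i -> [17, 102, 612, 3672, 22032]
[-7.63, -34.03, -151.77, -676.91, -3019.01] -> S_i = -7.63*4.46^i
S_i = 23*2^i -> [23, 46, 92, 184, 368]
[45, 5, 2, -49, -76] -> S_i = Random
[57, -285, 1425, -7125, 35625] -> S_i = 57*-5^i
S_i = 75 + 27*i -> [75, 102, 129, 156, 183]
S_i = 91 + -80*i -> [91, 11, -69, -149, -229]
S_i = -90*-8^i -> [-90, 720, -5760, 46080, -368640]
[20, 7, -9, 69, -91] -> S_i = Random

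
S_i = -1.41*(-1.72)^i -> [-1.41, 2.43, -4.17, 7.17, -12.34]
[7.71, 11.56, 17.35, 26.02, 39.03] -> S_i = 7.71*1.50^i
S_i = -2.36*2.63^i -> [-2.36, -6.21, -16.32, -42.93, -112.91]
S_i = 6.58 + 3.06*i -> [6.58, 9.64, 12.7, 15.76, 18.82]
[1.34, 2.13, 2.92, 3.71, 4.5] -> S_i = 1.34 + 0.79*i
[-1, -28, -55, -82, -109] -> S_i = -1 + -27*i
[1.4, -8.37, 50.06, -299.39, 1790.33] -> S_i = 1.40*(-5.98)^i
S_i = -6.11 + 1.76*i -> [-6.11, -4.35, -2.59, -0.83, 0.93]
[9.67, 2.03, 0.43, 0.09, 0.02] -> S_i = 9.67*0.21^i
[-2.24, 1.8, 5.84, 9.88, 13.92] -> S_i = -2.24 + 4.04*i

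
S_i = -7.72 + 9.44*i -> [-7.72, 1.72, 11.16, 20.6, 30.04]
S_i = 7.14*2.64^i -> [7.14, 18.85, 49.76, 131.37, 346.83]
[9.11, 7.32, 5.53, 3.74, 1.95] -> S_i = 9.11 + -1.79*i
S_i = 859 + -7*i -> [859, 852, 845, 838, 831]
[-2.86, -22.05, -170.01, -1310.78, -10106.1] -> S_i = -2.86*7.71^i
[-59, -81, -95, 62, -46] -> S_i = Random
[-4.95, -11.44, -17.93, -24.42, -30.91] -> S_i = -4.95 + -6.49*i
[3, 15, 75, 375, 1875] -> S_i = 3*5^i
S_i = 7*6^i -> [7, 42, 252, 1512, 9072]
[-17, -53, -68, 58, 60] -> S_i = Random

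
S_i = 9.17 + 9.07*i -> [9.17, 18.24, 27.31, 36.38, 45.45]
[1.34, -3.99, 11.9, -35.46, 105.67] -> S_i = 1.34*(-2.98)^i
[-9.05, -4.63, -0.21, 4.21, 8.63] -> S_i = -9.05 + 4.42*i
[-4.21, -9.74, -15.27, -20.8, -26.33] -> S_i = -4.21 + -5.53*i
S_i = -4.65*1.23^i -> [-4.65, -5.72, -7.03, -8.65, -10.64]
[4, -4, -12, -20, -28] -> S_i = 4 + -8*i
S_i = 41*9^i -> [41, 369, 3321, 29889, 269001]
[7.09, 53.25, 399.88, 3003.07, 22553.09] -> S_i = 7.09*7.51^i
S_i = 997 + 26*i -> [997, 1023, 1049, 1075, 1101]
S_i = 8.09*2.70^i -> [8.09, 21.84, 58.98, 159.24, 429.94]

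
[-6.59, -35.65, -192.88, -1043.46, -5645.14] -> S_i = -6.59*5.41^i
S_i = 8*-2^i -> [8, -16, 32, -64, 128]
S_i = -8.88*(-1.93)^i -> [-8.88, 17.14, -33.08, 63.84, -123.21]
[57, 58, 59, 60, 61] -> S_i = 57 + 1*i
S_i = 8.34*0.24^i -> [8.34, 2.0, 0.48, 0.12, 0.03]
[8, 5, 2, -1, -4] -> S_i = 8 + -3*i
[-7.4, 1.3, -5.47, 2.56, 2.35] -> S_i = Random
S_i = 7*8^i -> [7, 56, 448, 3584, 28672]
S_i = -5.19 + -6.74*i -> [-5.19, -11.93, -18.67, -25.41, -32.15]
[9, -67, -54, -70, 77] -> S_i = Random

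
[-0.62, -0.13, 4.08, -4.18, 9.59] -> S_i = Random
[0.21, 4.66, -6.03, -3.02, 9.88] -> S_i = Random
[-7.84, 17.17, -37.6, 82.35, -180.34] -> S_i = -7.84*(-2.19)^i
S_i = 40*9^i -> [40, 360, 3240, 29160, 262440]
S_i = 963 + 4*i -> [963, 967, 971, 975, 979]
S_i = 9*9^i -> [9, 81, 729, 6561, 59049]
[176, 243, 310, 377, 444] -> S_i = 176 + 67*i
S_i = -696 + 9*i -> [-696, -687, -678, -669, -660]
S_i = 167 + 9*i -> [167, 176, 185, 194, 203]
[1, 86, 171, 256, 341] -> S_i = 1 + 85*i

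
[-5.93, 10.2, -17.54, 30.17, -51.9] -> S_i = -5.93*(-1.72)^i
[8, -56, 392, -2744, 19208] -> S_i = 8*-7^i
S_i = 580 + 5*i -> [580, 585, 590, 595, 600]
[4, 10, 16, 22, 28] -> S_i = 4 + 6*i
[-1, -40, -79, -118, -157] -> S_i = -1 + -39*i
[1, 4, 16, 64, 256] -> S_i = 1*4^i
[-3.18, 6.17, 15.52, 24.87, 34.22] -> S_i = -3.18 + 9.35*i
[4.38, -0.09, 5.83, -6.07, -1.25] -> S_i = Random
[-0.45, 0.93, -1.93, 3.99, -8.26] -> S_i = -0.45*(-2.07)^i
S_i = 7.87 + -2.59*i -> [7.87, 5.28, 2.69, 0.1, -2.49]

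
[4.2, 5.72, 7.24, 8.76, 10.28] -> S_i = 4.20 + 1.52*i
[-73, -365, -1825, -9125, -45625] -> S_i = -73*5^i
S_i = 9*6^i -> [9, 54, 324, 1944, 11664]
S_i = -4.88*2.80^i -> [-4.88, -13.66, -38.26, -107.13, -299.95]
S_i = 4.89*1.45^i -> [4.89, 7.09, 10.28, 14.91, 21.62]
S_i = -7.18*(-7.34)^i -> [-7.18, 52.7, -386.83, 2839.31, -20840.53]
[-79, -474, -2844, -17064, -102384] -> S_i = -79*6^i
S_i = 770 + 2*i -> [770, 772, 774, 776, 778]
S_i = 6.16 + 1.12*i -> [6.16, 7.28, 8.4, 9.52, 10.64]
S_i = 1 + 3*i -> [1, 4, 7, 10, 13]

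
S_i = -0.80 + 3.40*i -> [-0.8, 2.6, 6.0, 9.4, 12.8]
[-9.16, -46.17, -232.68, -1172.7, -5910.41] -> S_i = -9.16*5.04^i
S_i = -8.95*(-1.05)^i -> [-8.95, 9.4, -9.87, 10.36, -10.88]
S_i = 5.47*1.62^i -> [5.47, 8.86, 14.36, 23.26, 37.67]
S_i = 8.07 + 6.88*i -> [8.07, 14.95, 21.83, 28.71, 35.59]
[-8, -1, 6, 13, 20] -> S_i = -8 + 7*i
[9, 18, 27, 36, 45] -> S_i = 9 + 9*i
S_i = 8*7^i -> [8, 56, 392, 2744, 19208]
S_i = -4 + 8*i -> [-4, 4, 12, 20, 28]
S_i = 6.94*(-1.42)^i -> [6.94, -9.85, 13.99, -19.87, 28.22]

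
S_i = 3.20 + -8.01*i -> [3.2, -4.81, -12.82, -20.83, -28.84]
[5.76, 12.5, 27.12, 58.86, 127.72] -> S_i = 5.76*2.17^i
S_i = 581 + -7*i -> [581, 574, 567, 560, 553]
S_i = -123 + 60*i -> [-123, -63, -3, 57, 117]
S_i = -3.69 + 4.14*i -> [-3.69, 0.45, 4.59, 8.73, 12.87]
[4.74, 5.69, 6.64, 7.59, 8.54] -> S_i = 4.74 + 0.95*i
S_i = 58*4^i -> [58, 232, 928, 3712, 14848]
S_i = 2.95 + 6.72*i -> [2.95, 9.67, 16.39, 23.11, 29.83]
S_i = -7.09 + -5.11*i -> [-7.09, -12.2, -17.31, -22.42, -27.53]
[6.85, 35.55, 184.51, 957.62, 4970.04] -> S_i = 6.85*5.19^i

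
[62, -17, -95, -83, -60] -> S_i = Random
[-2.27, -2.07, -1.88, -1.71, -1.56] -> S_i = -2.27*0.91^i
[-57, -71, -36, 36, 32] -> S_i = Random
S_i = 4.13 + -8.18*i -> [4.13, -4.05, -12.23, -20.41, -28.59]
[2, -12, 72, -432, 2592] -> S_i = 2*-6^i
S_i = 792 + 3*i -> [792, 795, 798, 801, 804]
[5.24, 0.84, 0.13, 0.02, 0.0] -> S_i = 5.24*0.16^i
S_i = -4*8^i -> [-4, -32, -256, -2048, -16384]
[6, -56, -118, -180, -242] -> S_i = 6 + -62*i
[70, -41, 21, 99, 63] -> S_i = Random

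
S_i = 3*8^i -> [3, 24, 192, 1536, 12288]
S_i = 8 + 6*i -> [8, 14, 20, 26, 32]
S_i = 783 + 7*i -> [783, 790, 797, 804, 811]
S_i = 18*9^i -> [18, 162, 1458, 13122, 118098]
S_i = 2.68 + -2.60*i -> [2.68, 0.08, -2.52, -5.12, -7.72]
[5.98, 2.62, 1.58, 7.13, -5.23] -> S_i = Random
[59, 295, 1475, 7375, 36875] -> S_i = 59*5^i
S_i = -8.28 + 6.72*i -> [-8.28, -1.56, 5.16, 11.88, 18.6]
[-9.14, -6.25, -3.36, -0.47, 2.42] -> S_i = -9.14 + 2.89*i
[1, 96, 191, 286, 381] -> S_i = 1 + 95*i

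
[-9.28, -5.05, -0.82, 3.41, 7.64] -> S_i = -9.28 + 4.23*i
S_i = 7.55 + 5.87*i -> [7.55, 13.42, 19.29, 25.16, 31.03]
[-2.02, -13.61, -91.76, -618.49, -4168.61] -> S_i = -2.02*6.74^i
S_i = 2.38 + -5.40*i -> [2.38, -3.02, -8.42, -13.82, -19.22]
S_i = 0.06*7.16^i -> [0.06, 0.43, 3.08, 22.02, 157.69]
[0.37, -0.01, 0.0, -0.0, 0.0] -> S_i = 0.37*(-0.04)^i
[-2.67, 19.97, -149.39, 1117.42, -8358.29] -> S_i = -2.67*(-7.48)^i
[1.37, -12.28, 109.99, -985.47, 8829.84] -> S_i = 1.37*(-8.96)^i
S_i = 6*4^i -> [6, 24, 96, 384, 1536]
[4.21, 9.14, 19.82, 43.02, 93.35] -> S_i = 4.21*2.17^i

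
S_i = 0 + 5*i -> [0, 5, 10, 15, 20]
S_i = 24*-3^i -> [24, -72, 216, -648, 1944]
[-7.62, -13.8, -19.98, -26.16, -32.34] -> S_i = -7.62 + -6.18*i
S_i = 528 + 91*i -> [528, 619, 710, 801, 892]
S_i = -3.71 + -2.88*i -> [-3.71, -6.59, -9.47, -12.35, -15.23]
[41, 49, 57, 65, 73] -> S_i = 41 + 8*i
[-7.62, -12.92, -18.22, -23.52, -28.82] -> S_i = -7.62 + -5.30*i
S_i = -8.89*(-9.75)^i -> [-8.89, 86.68, -845.11, 8239.78, -80337.85]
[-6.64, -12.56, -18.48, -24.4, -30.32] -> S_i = -6.64 + -5.92*i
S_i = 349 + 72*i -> [349, 421, 493, 565, 637]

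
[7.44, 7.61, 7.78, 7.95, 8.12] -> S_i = 7.44 + 0.17*i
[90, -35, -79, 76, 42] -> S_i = Random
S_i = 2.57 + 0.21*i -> [2.57, 2.78, 2.99, 3.2, 3.41]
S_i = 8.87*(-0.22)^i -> [8.87, -1.95, 0.43, -0.09, 0.02]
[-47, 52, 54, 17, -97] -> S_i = Random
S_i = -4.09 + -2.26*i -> [-4.09, -6.35, -8.61, -10.87, -13.13]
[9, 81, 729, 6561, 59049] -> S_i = 9*9^i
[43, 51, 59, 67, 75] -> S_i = 43 + 8*i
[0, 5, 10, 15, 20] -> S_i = 0 + 5*i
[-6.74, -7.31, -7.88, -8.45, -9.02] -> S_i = -6.74 + -0.57*i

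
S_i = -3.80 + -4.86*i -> [-3.8, -8.66, -13.52, -18.38, -23.24]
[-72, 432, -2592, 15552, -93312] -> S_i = -72*-6^i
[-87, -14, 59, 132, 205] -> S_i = -87 + 73*i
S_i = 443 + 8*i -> [443, 451, 459, 467, 475]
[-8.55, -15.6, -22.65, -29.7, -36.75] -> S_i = -8.55 + -7.05*i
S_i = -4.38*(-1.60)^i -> [-4.38, 7.01, -11.21, 17.94, -28.7]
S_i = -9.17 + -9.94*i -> [-9.17, -19.11, -29.05, -38.99, -48.93]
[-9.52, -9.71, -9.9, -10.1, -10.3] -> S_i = -9.52*1.02^i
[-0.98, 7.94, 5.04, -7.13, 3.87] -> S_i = Random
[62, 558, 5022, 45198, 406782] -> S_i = 62*9^i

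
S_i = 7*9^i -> [7, 63, 567, 5103, 45927]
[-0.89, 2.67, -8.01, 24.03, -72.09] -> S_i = -0.89*(-3.00)^i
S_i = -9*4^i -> [-9, -36, -144, -576, -2304]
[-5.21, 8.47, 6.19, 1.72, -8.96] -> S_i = Random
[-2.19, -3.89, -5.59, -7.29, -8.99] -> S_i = -2.19 + -1.70*i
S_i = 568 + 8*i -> [568, 576, 584, 592, 600]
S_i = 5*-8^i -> [5, -40, 320, -2560, 20480]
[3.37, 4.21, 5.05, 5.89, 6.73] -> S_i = 3.37 + 0.84*i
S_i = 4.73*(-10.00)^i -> [4.73, -47.3, 473.0, -4730.0, 47300.0]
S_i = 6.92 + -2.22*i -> [6.92, 4.7, 2.48, 0.26, -1.96]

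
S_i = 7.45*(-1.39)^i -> [7.45, -10.36, 14.39, -20.01, 27.81]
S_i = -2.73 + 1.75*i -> [-2.73, -0.98, 0.77, 2.52, 4.27]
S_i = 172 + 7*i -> [172, 179, 186, 193, 200]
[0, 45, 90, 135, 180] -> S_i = 0 + 45*i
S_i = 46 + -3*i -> [46, 43, 40, 37, 34]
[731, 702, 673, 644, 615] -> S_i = 731 + -29*i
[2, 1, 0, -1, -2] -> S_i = 2 + -1*i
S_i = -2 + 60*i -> [-2, 58, 118, 178, 238]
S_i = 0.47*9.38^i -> [0.47, 4.41, 41.35, 387.89, 3638.39]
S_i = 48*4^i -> [48, 192, 768, 3072, 12288]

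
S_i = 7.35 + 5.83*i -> [7.35, 13.18, 19.01, 24.84, 30.67]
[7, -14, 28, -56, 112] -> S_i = 7*-2^i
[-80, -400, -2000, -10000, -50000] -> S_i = -80*5^i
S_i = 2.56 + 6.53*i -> [2.56, 9.09, 15.62, 22.15, 28.68]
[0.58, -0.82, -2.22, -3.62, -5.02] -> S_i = 0.58 + -1.40*i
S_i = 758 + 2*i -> [758, 760, 762, 764, 766]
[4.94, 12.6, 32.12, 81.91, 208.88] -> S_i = 4.94*2.55^i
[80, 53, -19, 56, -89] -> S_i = Random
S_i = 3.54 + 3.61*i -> [3.54, 7.15, 10.76, 14.37, 17.98]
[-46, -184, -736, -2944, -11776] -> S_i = -46*4^i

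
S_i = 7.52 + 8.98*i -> [7.52, 16.5, 25.48, 34.46, 43.44]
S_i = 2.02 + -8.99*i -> [2.02, -6.97, -15.96, -24.95, -33.94]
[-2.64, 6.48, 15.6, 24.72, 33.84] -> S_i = -2.64 + 9.12*i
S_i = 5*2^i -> [5, 10, 20, 40, 80]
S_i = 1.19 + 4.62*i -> [1.19, 5.81, 10.43, 15.05, 19.67]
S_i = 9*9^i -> [9, 81, 729, 6561, 59049]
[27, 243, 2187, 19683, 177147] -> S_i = 27*9^i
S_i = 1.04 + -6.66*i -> [1.04, -5.62, -12.28, -18.94, -25.6]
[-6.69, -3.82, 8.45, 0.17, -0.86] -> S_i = Random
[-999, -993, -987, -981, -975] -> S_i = -999 + 6*i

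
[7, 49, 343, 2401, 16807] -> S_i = 7*7^i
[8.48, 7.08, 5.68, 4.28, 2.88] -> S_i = 8.48 + -1.40*i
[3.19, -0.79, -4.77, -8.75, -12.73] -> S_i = 3.19 + -3.98*i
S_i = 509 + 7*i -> [509, 516, 523, 530, 537]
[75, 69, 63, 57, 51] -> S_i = 75 + -6*i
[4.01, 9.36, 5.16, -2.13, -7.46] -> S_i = Random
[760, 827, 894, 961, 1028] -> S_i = 760 + 67*i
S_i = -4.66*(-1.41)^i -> [-4.66, 6.57, -9.26, 13.06, -18.42]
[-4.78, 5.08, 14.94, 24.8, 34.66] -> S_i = -4.78 + 9.86*i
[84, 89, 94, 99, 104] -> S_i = 84 + 5*i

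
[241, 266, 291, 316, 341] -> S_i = 241 + 25*i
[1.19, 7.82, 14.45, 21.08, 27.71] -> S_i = 1.19 + 6.63*i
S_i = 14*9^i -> [14, 126, 1134, 10206, 91854]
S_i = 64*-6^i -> [64, -384, 2304, -13824, 82944]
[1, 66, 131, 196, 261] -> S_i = 1 + 65*i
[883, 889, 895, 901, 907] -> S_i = 883 + 6*i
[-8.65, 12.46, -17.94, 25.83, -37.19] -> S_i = -8.65*(-1.44)^i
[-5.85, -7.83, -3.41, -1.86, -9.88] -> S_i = Random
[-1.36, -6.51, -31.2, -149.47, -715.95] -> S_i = -1.36*4.79^i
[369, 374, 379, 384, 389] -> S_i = 369 + 5*i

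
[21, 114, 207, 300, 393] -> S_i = 21 + 93*i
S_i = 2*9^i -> [2, 18, 162, 1458, 13122]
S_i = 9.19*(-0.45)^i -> [9.19, -4.14, 1.86, -0.84, 0.38]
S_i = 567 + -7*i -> [567, 560, 553, 546, 539]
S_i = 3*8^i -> [3, 24, 192, 1536, 12288]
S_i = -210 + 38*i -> [-210, -172, -134, -96, -58]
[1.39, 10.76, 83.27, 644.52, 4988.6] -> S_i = 1.39*7.74^i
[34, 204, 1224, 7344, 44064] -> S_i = 34*6^i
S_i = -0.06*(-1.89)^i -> [-0.06, 0.11, -0.21, 0.41, -0.77]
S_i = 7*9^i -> [7, 63, 567, 5103, 45927]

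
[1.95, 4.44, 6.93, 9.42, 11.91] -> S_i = 1.95 + 2.49*i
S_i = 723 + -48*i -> [723, 675, 627, 579, 531]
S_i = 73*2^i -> [73, 146, 292, 584, 1168]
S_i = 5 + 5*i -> [5, 10, 15, 20, 25]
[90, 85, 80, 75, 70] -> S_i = 90 + -5*i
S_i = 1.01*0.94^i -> [1.01, 0.95, 0.89, 0.84, 0.79]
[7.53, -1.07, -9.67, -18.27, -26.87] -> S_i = 7.53 + -8.60*i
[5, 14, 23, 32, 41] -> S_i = 5 + 9*i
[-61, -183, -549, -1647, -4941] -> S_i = -61*3^i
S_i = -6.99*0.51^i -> [-6.99, -3.56, -1.82, -0.93, -0.47]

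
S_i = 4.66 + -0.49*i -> [4.66, 4.17, 3.68, 3.19, 2.7]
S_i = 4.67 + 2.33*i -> [4.67, 7.0, 9.33, 11.66, 13.99]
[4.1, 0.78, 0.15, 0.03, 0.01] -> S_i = 4.10*0.19^i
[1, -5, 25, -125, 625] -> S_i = 1*-5^i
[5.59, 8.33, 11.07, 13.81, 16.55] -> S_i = 5.59 + 2.74*i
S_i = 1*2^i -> [1, 2, 4, 8, 16]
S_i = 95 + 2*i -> [95, 97, 99, 101, 103]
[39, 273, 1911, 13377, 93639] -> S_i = 39*7^i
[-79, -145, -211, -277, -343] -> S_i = -79 + -66*i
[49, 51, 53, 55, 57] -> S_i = 49 + 2*i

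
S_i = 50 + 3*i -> [50, 53, 56, 59, 62]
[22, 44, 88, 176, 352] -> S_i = 22*2^i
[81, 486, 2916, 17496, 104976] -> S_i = 81*6^i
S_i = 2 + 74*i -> [2, 76, 150, 224, 298]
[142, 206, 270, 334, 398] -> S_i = 142 + 64*i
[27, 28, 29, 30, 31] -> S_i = 27 + 1*i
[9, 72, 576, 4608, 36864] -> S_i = 9*8^i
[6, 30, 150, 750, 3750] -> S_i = 6*5^i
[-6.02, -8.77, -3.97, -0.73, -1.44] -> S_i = Random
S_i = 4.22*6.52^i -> [4.22, 27.51, 179.39, 1169.65, 7626.11]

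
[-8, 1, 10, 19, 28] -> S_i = -8 + 9*i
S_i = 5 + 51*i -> [5, 56, 107, 158, 209]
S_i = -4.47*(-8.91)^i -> [-4.47, 39.83, -354.86, 3161.85, -28172.04]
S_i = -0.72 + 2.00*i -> [-0.72, 1.28, 3.28, 5.28, 7.28]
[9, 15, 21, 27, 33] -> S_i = 9 + 6*i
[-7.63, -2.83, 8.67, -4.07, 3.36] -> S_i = Random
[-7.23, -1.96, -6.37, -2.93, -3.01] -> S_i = Random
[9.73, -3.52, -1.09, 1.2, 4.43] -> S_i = Random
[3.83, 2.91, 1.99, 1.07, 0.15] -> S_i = 3.83 + -0.92*i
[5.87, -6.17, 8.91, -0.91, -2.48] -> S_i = Random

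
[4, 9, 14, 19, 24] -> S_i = 4 + 5*i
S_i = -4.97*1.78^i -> [-4.97, -8.85, -15.75, -28.03, -49.89]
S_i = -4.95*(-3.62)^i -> [-4.95, 17.92, -64.87, 234.82, -850.04]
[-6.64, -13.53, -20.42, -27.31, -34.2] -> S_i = -6.64 + -6.89*i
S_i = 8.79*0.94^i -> [8.79, 8.26, 7.77, 7.3, 6.86]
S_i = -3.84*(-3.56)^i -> [-3.84, 13.67, -48.67, 173.25, -616.78]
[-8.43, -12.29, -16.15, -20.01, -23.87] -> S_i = -8.43 + -3.86*i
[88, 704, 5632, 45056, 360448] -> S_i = 88*8^i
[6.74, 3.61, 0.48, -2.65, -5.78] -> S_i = 6.74 + -3.13*i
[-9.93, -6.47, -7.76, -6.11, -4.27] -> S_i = Random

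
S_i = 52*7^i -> [52, 364, 2548, 17836, 124852]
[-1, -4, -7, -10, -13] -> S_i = -1 + -3*i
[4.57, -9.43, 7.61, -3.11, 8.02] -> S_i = Random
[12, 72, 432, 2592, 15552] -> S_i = 12*6^i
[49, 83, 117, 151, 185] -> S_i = 49 + 34*i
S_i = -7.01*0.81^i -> [-7.01, -5.68, -4.6, -3.73, -3.02]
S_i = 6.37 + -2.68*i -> [6.37, 3.69, 1.01, -1.67, -4.35]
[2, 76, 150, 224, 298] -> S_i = 2 + 74*i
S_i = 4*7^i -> [4, 28, 196, 1372, 9604]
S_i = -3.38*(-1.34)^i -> [-3.38, 4.53, -6.07, 8.13, -10.9]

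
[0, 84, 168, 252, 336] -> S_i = 0 + 84*i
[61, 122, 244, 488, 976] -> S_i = 61*2^i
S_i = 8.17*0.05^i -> [8.17, 0.41, 0.02, 0.0, 0.0]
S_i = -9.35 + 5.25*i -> [-9.35, -4.1, 1.15, 6.4, 11.65]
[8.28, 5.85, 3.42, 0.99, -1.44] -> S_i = 8.28 + -2.43*i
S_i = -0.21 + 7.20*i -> [-0.21, 6.99, 14.19, 21.39, 28.59]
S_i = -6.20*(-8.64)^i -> [-6.2, 53.57, -462.83, 3998.83, -34549.89]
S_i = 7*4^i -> [7, 28, 112, 448, 1792]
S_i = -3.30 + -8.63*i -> [-3.3, -11.93, -20.56, -29.19, -37.82]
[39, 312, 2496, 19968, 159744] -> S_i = 39*8^i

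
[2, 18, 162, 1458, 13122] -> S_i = 2*9^i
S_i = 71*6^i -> [71, 426, 2556, 15336, 92016]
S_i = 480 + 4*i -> [480, 484, 488, 492, 496]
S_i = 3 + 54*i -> [3, 57, 111, 165, 219]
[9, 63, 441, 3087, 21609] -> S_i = 9*7^i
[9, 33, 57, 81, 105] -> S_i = 9 + 24*i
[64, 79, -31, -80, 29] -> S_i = Random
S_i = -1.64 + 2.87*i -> [-1.64, 1.23, 4.1, 6.97, 9.84]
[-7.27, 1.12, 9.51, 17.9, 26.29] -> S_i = -7.27 + 8.39*i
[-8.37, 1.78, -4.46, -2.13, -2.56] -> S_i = Random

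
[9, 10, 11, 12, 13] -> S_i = 9 + 1*i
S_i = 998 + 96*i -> [998, 1094, 1190, 1286, 1382]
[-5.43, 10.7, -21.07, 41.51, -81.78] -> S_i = -5.43*(-1.97)^i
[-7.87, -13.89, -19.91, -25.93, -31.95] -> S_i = -7.87 + -6.02*i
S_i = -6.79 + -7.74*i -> [-6.79, -14.53, -22.27, -30.01, -37.75]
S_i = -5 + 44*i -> [-5, 39, 83, 127, 171]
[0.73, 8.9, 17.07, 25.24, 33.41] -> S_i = 0.73 + 8.17*i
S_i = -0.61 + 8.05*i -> [-0.61, 7.44, 15.49, 23.54, 31.59]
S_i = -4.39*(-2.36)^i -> [-4.39, 10.36, -24.45, 57.7, -136.18]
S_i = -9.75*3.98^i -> [-9.75, -38.8, -154.44, -614.69, -2446.45]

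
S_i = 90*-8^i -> [90, -720, 5760, -46080, 368640]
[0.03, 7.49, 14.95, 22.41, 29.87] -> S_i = 0.03 + 7.46*i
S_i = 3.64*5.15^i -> [3.64, 18.75, 96.54, 497.19, 2560.53]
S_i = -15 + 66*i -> [-15, 51, 117, 183, 249]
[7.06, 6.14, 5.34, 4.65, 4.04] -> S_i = 7.06*0.87^i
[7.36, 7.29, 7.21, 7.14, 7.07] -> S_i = 7.36*0.99^i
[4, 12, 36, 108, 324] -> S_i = 4*3^i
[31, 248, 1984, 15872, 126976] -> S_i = 31*8^i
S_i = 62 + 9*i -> [62, 71, 80, 89, 98]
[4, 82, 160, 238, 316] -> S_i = 4 + 78*i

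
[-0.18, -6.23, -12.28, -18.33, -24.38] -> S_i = -0.18 + -6.05*i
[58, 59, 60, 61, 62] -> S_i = 58 + 1*i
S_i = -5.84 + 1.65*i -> [-5.84, -4.19, -2.54, -0.89, 0.76]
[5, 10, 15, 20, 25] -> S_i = 5 + 5*i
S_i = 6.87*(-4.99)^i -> [6.87, -34.28, 171.06, -853.61, 4259.5]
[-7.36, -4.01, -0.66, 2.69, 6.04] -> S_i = -7.36 + 3.35*i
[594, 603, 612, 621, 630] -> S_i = 594 + 9*i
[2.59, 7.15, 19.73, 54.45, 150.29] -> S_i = 2.59*2.76^i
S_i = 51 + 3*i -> [51, 54, 57, 60, 63]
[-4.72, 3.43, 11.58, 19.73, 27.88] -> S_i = -4.72 + 8.15*i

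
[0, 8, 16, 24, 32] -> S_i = 0 + 8*i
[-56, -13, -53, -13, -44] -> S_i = Random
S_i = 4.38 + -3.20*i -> [4.38, 1.18, -2.02, -5.22, -8.42]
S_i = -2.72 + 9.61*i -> [-2.72, 6.89, 16.5, 26.11, 35.72]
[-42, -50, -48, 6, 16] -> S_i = Random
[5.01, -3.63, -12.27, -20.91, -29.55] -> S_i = 5.01 + -8.64*i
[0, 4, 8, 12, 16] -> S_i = 0 + 4*i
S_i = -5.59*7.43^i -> [-5.59, -41.53, -308.6, -2292.86, -17035.98]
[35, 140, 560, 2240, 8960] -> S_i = 35*4^i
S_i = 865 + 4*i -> [865, 869, 873, 877, 881]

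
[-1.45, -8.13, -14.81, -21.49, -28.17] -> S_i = -1.45 + -6.68*i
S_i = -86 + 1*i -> [-86, -85, -84, -83, -82]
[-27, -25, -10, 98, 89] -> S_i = Random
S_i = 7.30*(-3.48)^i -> [7.3, -25.4, 88.41, -307.65, 1070.63]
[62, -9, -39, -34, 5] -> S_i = Random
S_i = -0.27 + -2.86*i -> [-0.27, -3.13, -5.99, -8.85, -11.71]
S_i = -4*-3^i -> [-4, 12, -36, 108, -324]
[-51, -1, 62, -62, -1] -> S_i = Random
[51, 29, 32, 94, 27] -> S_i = Random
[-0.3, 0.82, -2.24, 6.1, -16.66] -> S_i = -0.30*(-2.73)^i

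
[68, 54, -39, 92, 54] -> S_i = Random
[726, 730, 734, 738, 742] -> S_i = 726 + 4*i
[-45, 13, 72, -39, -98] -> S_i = Random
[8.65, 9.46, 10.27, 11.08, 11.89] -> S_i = 8.65 + 0.81*i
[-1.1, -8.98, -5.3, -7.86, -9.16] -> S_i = Random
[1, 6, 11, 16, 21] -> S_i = 1 + 5*i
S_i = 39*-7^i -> [39, -273, 1911, -13377, 93639]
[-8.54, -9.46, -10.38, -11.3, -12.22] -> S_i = -8.54 + -0.92*i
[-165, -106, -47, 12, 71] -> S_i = -165 + 59*i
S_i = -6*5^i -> [-6, -30, -150, -750, -3750]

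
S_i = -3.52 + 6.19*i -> [-3.52, 2.67, 8.86, 15.05, 21.24]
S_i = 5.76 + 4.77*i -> [5.76, 10.53, 15.3, 20.07, 24.84]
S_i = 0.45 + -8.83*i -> [0.45, -8.38, -17.21, -26.04, -34.87]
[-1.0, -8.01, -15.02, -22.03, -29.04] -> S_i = -1.00 + -7.01*i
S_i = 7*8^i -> [7, 56, 448, 3584, 28672]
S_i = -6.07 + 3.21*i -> [-6.07, -2.86, 0.35, 3.56, 6.77]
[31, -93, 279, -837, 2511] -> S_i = 31*-3^i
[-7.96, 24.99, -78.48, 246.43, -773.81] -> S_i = -7.96*(-3.14)^i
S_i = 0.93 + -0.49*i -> [0.93, 0.44, -0.05, -0.54, -1.03]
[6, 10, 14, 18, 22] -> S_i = 6 + 4*i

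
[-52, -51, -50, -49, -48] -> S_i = -52 + 1*i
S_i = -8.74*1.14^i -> [-8.74, -9.96, -11.36, -12.95, -14.76]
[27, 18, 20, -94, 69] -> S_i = Random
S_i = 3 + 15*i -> [3, 18, 33, 48, 63]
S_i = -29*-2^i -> [-29, 58, -116, 232, -464]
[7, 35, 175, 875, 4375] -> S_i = 7*5^i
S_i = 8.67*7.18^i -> [8.67, 62.25, 446.96, 3209.17, 23041.83]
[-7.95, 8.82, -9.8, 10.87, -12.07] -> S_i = -7.95*(-1.11)^i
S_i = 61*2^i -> [61, 122, 244, 488, 976]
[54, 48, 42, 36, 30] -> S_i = 54 + -6*i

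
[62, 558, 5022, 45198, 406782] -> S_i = 62*9^i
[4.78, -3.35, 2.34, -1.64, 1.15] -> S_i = 4.78*(-0.70)^i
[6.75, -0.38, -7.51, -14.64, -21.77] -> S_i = 6.75 + -7.13*i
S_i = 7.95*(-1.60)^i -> [7.95, -12.72, 20.35, -32.56, 52.1]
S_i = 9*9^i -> [9, 81, 729, 6561, 59049]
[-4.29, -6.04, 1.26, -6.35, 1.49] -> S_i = Random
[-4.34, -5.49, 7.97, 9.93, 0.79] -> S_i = Random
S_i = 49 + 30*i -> [49, 79, 109, 139, 169]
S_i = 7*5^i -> [7, 35, 175, 875, 4375]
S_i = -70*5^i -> [-70, -350, -1750, -8750, -43750]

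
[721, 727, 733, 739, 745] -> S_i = 721 + 6*i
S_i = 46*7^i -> [46, 322, 2254, 15778, 110446]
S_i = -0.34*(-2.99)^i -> [-0.34, 1.02, -3.04, 9.09, -27.17]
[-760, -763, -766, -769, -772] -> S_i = -760 + -3*i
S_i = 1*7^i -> [1, 7, 49, 343, 2401]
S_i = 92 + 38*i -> [92, 130, 168, 206, 244]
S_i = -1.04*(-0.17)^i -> [-1.04, 0.18, -0.03, 0.01, -0.0]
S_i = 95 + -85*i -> [95, 10, -75, -160, -245]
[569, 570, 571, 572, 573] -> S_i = 569 + 1*i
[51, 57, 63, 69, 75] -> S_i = 51 + 6*i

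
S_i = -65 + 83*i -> [-65, 18, 101, 184, 267]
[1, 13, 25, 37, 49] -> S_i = 1 + 12*i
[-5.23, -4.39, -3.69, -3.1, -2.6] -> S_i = -5.23*0.84^i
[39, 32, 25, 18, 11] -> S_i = 39 + -7*i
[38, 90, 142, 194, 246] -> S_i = 38 + 52*i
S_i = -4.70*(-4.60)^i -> [-4.7, 21.62, -99.45, 457.48, -2104.4]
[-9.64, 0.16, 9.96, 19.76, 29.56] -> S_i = -9.64 + 9.80*i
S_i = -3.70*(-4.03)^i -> [-3.7, 14.91, -60.09, 242.17, -975.94]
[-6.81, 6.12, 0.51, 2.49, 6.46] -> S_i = Random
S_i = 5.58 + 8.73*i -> [5.58, 14.31, 23.04, 31.77, 40.5]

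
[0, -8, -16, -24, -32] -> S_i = 0 + -8*i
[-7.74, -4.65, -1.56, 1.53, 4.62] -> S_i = -7.74 + 3.09*i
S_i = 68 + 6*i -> [68, 74, 80, 86, 92]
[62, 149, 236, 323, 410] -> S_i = 62 + 87*i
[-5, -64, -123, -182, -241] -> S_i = -5 + -59*i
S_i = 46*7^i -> [46, 322, 2254, 15778, 110446]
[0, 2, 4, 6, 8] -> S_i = 0 + 2*i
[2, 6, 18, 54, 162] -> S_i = 2*3^i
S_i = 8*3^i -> [8, 24, 72, 216, 648]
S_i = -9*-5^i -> [-9, 45, -225, 1125, -5625]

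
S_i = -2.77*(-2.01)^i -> [-2.77, 5.57, -11.19, 22.49, -45.21]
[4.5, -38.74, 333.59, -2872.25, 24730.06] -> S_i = 4.50*(-8.61)^i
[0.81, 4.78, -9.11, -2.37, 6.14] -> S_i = Random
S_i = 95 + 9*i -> [95, 104, 113, 122, 131]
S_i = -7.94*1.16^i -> [-7.94, -9.21, -10.68, -12.39, -14.38]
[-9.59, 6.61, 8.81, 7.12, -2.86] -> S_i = Random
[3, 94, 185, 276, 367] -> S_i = 3 + 91*i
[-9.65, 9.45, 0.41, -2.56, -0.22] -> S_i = Random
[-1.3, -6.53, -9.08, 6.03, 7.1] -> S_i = Random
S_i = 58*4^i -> [58, 232, 928, 3712, 14848]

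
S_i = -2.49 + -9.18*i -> [-2.49, -11.67, -20.85, -30.03, -39.21]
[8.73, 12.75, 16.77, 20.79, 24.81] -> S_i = 8.73 + 4.02*i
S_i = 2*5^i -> [2, 10, 50, 250, 1250]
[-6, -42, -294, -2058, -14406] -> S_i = -6*7^i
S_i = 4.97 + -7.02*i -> [4.97, -2.05, -9.07, -16.09, -23.11]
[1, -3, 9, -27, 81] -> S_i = 1*-3^i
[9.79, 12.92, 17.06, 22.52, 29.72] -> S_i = 9.79*1.32^i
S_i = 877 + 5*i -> [877, 882, 887, 892, 897]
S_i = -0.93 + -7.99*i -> [-0.93, -8.92, -16.91, -24.9, -32.89]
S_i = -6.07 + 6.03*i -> [-6.07, -0.04, 5.99, 12.02, 18.05]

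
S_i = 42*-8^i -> [42, -336, 2688, -21504, 172032]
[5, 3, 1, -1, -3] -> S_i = 5 + -2*i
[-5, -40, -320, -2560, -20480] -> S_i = -5*8^i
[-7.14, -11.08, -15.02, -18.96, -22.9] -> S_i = -7.14 + -3.94*i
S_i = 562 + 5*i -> [562, 567, 572, 577, 582]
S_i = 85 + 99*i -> [85, 184, 283, 382, 481]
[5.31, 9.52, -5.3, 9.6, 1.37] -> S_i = Random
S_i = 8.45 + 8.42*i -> [8.45, 16.87, 25.29, 33.71, 42.13]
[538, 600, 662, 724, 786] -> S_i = 538 + 62*i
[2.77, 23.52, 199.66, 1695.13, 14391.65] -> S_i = 2.77*8.49^i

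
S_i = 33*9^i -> [33, 297, 2673, 24057, 216513]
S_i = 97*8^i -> [97, 776, 6208, 49664, 397312]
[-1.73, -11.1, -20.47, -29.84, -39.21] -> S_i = -1.73 + -9.37*i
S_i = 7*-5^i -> [7, -35, 175, -875, 4375]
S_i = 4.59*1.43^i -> [4.59, 6.56, 9.39, 13.42, 19.19]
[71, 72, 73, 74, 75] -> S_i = 71 + 1*i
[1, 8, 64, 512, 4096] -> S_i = 1*8^i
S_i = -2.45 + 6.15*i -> [-2.45, 3.7, 9.85, 16.0, 22.15]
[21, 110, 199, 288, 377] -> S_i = 21 + 89*i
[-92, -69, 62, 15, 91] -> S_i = Random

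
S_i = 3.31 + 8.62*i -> [3.31, 11.93, 20.55, 29.17, 37.79]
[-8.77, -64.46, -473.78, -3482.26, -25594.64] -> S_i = -8.77*7.35^i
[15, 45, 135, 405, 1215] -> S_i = 15*3^i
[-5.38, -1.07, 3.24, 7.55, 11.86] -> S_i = -5.38 + 4.31*i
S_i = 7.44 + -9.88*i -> [7.44, -2.44, -12.32, -22.2, -32.08]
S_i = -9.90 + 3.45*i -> [-9.9, -6.45, -3.0, 0.45, 3.9]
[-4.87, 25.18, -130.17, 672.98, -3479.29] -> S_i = -4.87*(-5.17)^i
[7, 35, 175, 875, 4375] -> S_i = 7*5^i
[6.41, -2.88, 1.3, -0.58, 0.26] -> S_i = 6.41*(-0.45)^i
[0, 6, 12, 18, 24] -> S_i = 0 + 6*i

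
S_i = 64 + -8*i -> [64, 56, 48, 40, 32]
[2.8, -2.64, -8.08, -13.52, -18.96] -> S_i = 2.80 + -5.44*i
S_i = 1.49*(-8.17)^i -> [1.49, -12.17, 99.46, -812.55, 6638.57]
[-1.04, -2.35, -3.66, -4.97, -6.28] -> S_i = -1.04 + -1.31*i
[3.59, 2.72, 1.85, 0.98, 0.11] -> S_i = 3.59 + -0.87*i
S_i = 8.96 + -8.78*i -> [8.96, 0.18, -8.6, -17.38, -26.16]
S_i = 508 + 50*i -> [508, 558, 608, 658, 708]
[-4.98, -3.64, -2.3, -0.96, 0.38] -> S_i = -4.98 + 1.34*i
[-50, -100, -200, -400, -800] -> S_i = -50*2^i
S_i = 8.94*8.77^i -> [8.94, 78.4, 687.6, 6030.26, 52885.41]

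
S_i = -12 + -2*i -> [-12, -14, -16, -18, -20]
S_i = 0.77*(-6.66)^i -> [0.77, -5.13, 34.15, -227.46, 1514.91]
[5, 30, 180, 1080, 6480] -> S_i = 5*6^i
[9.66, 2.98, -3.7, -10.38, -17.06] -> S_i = 9.66 + -6.68*i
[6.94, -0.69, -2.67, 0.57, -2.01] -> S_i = Random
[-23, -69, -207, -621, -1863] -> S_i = -23*3^i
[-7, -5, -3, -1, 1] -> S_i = -7 + 2*i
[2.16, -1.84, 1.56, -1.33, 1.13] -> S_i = 2.16*(-0.85)^i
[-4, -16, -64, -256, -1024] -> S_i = -4*4^i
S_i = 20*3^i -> [20, 60, 180, 540, 1620]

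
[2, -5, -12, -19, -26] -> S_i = 2 + -7*i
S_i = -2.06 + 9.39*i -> [-2.06, 7.33, 16.72, 26.11, 35.5]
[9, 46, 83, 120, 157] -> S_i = 9 + 37*i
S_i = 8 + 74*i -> [8, 82, 156, 230, 304]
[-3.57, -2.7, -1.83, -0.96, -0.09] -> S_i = -3.57 + 0.87*i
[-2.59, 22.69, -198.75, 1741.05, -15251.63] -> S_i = -2.59*(-8.76)^i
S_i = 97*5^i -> [97, 485, 2425, 12125, 60625]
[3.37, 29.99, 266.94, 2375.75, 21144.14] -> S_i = 3.37*8.90^i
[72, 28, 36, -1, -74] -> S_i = Random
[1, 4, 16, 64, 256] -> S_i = 1*4^i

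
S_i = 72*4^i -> [72, 288, 1152, 4608, 18432]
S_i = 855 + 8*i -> [855, 863, 871, 879, 887]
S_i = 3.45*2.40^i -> [3.45, 8.28, 19.87, 47.69, 114.46]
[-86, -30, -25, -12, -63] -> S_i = Random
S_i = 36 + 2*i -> [36, 38, 40, 42, 44]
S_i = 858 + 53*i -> [858, 911, 964, 1017, 1070]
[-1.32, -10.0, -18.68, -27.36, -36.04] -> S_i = -1.32 + -8.68*i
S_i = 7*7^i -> [7, 49, 343, 2401, 16807]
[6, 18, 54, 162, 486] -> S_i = 6*3^i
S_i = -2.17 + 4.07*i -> [-2.17, 1.9, 5.97, 10.04, 14.11]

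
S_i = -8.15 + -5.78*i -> [-8.15, -13.93, -19.71, -25.49, -31.27]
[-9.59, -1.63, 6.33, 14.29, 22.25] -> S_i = -9.59 + 7.96*i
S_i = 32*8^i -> [32, 256, 2048, 16384, 131072]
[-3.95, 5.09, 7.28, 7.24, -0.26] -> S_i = Random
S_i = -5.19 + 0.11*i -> [-5.19, -5.08, -4.97, -4.86, -4.75]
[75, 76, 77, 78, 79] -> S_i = 75 + 1*i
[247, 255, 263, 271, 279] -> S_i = 247 + 8*i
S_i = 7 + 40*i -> [7, 47, 87, 127, 167]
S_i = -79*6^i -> [-79, -474, -2844, -17064, -102384]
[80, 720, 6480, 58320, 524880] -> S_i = 80*9^i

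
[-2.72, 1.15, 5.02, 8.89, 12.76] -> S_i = -2.72 + 3.87*i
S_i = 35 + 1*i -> [35, 36, 37, 38, 39]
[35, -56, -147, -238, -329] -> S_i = 35 + -91*i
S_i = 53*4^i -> [53, 212, 848, 3392, 13568]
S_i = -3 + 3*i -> [-3, 0, 3, 6, 9]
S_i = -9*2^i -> [-9, -18, -36, -72, -144]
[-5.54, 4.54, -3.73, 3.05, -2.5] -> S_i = -5.54*(-0.82)^i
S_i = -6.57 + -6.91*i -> [-6.57, -13.48, -20.39, -27.3, -34.21]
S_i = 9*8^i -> [9, 72, 576, 4608, 36864]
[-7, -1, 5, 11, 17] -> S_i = -7 + 6*i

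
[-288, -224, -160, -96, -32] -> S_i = -288 + 64*i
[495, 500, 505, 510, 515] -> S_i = 495 + 5*i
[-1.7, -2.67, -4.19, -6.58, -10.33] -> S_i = -1.70*1.57^i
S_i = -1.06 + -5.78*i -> [-1.06, -6.84, -12.62, -18.4, -24.18]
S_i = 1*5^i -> [1, 5, 25, 125, 625]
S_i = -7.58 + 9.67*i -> [-7.58, 2.09, 11.76, 21.43, 31.1]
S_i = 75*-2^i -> [75, -150, 300, -600, 1200]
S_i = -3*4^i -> [-3, -12, -48, -192, -768]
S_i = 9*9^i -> [9, 81, 729, 6561, 59049]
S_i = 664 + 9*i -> [664, 673, 682, 691, 700]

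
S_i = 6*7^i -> [6, 42, 294, 2058, 14406]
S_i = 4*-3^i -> [4, -12, 36, -108, 324]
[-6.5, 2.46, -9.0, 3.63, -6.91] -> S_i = Random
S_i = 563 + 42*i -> [563, 605, 647, 689, 731]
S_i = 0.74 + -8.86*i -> [0.74, -8.12, -16.98, -25.84, -34.7]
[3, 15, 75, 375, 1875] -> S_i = 3*5^i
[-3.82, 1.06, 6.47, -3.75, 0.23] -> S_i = Random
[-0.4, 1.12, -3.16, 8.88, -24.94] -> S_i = -0.40*(-2.81)^i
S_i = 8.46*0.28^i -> [8.46, 2.37, 0.66, 0.19, 0.05]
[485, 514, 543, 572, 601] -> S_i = 485 + 29*i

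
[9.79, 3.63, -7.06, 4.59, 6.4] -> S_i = Random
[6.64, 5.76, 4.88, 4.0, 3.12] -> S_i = 6.64 + -0.88*i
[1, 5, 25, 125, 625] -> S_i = 1*5^i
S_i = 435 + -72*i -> [435, 363, 291, 219, 147]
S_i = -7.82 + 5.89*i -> [-7.82, -1.93, 3.96, 9.85, 15.74]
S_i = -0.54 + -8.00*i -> [-0.54, -8.54, -16.54, -24.54, -32.54]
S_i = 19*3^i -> [19, 57, 171, 513, 1539]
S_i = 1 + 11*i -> [1, 12, 23, 34, 45]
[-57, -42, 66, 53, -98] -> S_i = Random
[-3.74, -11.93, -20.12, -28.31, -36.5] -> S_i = -3.74 + -8.19*i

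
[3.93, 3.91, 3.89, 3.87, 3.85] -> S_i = 3.93 + -0.02*i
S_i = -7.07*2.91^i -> [-7.07, -20.57, -59.87, -174.22, -506.98]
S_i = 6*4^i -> [6, 24, 96, 384, 1536]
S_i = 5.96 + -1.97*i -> [5.96, 3.99, 2.02, 0.05, -1.92]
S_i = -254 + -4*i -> [-254, -258, -262, -266, -270]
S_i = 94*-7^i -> [94, -658, 4606, -32242, 225694]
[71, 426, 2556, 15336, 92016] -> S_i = 71*6^i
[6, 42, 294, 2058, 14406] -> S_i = 6*7^i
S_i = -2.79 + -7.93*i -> [-2.79, -10.72, -18.65, -26.58, -34.51]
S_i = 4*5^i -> [4, 20, 100, 500, 2500]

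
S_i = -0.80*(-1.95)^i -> [-0.8, 1.56, -3.04, 5.93, -11.57]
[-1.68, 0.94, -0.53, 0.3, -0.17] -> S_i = -1.68*(-0.56)^i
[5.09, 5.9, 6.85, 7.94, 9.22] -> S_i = 5.09*1.16^i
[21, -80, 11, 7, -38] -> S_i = Random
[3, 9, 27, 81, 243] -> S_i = 3*3^i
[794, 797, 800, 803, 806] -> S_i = 794 + 3*i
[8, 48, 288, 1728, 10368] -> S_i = 8*6^i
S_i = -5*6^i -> [-5, -30, -180, -1080, -6480]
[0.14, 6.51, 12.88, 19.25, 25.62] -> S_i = 0.14 + 6.37*i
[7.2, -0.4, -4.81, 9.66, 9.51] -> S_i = Random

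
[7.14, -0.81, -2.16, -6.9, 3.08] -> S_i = Random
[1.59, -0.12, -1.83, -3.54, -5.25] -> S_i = 1.59 + -1.71*i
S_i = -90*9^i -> [-90, -810, -7290, -65610, -590490]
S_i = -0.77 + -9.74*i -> [-0.77, -10.51, -20.25, -29.99, -39.73]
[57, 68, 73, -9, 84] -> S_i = Random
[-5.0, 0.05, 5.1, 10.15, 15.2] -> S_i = -5.00 + 5.05*i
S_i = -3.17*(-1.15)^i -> [-3.17, 3.65, -4.19, 4.82, -5.54]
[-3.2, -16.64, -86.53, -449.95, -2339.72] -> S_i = -3.20*5.20^i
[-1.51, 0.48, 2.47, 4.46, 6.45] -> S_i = -1.51 + 1.99*i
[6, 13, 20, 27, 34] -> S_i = 6 + 7*i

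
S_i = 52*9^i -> [52, 468, 4212, 37908, 341172]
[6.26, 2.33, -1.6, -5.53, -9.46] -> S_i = 6.26 + -3.93*i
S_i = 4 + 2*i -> [4, 6, 8, 10, 12]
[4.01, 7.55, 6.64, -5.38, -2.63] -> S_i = Random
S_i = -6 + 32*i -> [-6, 26, 58, 90, 122]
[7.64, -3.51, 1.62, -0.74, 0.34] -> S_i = 7.64*(-0.46)^i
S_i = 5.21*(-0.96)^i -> [5.21, -5.0, 4.8, -4.61, 4.43]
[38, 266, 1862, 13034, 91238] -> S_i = 38*7^i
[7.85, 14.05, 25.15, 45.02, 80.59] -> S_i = 7.85*1.79^i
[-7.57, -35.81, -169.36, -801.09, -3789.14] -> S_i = -7.57*4.73^i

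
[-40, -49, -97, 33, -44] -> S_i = Random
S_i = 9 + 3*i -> [9, 12, 15, 18, 21]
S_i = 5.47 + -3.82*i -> [5.47, 1.65, -2.17, -5.99, -9.81]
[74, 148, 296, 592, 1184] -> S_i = 74*2^i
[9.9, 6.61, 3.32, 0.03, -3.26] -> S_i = 9.90 + -3.29*i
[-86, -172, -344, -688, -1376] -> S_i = -86*2^i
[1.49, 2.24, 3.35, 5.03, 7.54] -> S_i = 1.49*1.50^i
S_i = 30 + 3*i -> [30, 33, 36, 39, 42]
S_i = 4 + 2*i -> [4, 6, 8, 10, 12]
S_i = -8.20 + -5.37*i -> [-8.2, -13.57, -18.94, -24.31, -29.68]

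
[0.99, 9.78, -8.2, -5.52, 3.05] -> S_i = Random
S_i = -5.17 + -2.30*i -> [-5.17, -7.47, -9.77, -12.07, -14.37]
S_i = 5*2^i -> [5, 10, 20, 40, 80]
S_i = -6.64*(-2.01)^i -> [-6.64, 13.35, -26.83, 53.92, -108.38]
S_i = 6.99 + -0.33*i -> [6.99, 6.66, 6.33, 6.0, 5.67]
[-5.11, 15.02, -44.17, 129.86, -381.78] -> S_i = -5.11*(-2.94)^i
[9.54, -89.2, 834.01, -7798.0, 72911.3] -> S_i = 9.54*(-9.35)^i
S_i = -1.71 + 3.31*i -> [-1.71, 1.6, 4.91, 8.22, 11.53]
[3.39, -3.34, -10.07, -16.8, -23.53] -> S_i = 3.39 + -6.73*i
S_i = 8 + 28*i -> [8, 36, 64, 92, 120]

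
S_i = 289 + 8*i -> [289, 297, 305, 313, 321]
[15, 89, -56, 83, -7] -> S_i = Random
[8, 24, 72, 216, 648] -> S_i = 8*3^i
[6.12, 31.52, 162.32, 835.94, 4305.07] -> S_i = 6.12*5.15^i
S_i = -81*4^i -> [-81, -324, -1296, -5184, -20736]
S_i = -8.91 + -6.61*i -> [-8.91, -15.52, -22.13, -28.74, -35.35]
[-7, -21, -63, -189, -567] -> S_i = -7*3^i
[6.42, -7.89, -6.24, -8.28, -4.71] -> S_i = Random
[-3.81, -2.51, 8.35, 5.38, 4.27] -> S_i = Random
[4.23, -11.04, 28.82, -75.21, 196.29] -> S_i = 4.23*(-2.61)^i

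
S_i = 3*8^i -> [3, 24, 192, 1536, 12288]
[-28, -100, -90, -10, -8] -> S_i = Random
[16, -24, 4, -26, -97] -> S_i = Random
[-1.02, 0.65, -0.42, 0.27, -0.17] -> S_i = -1.02*(-0.64)^i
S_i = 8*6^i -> [8, 48, 288, 1728, 10368]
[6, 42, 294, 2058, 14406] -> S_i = 6*7^i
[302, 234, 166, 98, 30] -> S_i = 302 + -68*i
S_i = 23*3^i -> [23, 69, 207, 621, 1863]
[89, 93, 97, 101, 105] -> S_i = 89 + 4*i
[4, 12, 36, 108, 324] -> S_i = 4*3^i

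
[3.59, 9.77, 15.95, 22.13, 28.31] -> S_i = 3.59 + 6.18*i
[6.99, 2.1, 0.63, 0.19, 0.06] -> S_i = 6.99*0.30^i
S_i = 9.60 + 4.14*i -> [9.6, 13.74, 17.88, 22.02, 26.16]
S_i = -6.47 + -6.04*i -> [-6.47, -12.51, -18.55, -24.59, -30.63]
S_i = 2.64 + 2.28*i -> [2.64, 4.92, 7.2, 9.48, 11.76]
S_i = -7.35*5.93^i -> [-7.35, -43.59, -258.46, -1532.68, -9088.79]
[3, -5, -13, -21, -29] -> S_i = 3 + -8*i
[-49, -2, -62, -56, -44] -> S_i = Random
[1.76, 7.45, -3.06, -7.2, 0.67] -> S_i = Random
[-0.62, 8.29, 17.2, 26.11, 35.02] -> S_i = -0.62 + 8.91*i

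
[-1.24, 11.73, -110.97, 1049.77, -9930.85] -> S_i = -1.24*(-9.46)^i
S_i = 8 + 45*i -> [8, 53, 98, 143, 188]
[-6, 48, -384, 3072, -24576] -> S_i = -6*-8^i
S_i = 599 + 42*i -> [599, 641, 683, 725, 767]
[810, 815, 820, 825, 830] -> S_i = 810 + 5*i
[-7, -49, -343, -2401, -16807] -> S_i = -7*7^i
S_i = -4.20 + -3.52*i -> [-4.2, -7.72, -11.24, -14.76, -18.28]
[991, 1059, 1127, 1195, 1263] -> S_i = 991 + 68*i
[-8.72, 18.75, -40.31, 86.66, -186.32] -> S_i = -8.72*(-2.15)^i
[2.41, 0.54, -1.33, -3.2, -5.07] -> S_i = 2.41 + -1.87*i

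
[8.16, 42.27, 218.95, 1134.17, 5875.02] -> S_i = 8.16*5.18^i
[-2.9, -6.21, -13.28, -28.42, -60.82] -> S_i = -2.90*2.14^i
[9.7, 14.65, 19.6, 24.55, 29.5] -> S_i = 9.70 + 4.95*i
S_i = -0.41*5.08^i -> [-0.41, -2.08, -10.58, -53.75, -273.05]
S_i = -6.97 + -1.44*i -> [-6.97, -8.41, -9.85, -11.29, -12.73]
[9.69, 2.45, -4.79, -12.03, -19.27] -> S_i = 9.69 + -7.24*i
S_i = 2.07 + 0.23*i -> [2.07, 2.3, 2.53, 2.76, 2.99]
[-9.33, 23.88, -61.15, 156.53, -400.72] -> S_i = -9.33*(-2.56)^i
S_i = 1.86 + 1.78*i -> [1.86, 3.64, 5.42, 7.2, 8.98]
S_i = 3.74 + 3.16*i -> [3.74, 6.9, 10.06, 13.22, 16.38]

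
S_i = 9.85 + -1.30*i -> [9.85, 8.55, 7.25, 5.95, 4.65]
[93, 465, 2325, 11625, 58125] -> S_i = 93*5^i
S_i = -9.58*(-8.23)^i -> [-9.58, 78.84, -648.88, 5340.29, -43950.6]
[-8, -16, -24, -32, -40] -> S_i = -8 + -8*i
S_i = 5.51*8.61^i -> [5.51, 47.44, 408.47, 3516.91, 30280.58]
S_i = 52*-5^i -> [52, -260, 1300, -6500, 32500]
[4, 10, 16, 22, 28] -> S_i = 4 + 6*i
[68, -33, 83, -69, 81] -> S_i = Random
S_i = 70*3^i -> [70, 210, 630, 1890, 5670]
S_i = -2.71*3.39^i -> [-2.71, -9.19, -31.14, -105.58, -357.91]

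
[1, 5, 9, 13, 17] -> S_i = 1 + 4*i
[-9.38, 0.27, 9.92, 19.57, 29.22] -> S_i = -9.38 + 9.65*i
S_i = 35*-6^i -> [35, -210, 1260, -7560, 45360]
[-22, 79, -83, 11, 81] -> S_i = Random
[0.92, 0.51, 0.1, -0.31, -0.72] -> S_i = 0.92 + -0.41*i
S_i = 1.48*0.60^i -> [1.48, 0.89, 0.53, 0.32, 0.19]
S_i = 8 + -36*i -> [8, -28, -64, -100, -136]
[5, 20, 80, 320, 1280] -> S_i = 5*4^i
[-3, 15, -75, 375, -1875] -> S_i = -3*-5^i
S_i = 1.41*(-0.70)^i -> [1.41, -0.99, 0.69, -0.48, 0.34]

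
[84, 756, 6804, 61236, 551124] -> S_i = 84*9^i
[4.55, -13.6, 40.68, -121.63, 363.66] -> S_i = 4.55*(-2.99)^i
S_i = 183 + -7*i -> [183, 176, 169, 162, 155]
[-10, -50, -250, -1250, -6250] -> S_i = -10*5^i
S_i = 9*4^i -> [9, 36, 144, 576, 2304]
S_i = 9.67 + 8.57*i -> [9.67, 18.24, 26.81, 35.38, 43.95]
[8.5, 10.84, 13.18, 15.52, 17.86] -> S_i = 8.50 + 2.34*i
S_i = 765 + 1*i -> [765, 766, 767, 768, 769]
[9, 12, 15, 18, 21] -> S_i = 9 + 3*i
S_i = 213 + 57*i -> [213, 270, 327, 384, 441]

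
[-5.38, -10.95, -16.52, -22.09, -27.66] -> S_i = -5.38 + -5.57*i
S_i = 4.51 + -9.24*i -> [4.51, -4.73, -13.97, -23.21, -32.45]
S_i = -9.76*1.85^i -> [-9.76, -18.06, -33.4, -61.8, -114.32]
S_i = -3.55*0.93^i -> [-3.55, -3.3, -3.07, -2.86, -2.66]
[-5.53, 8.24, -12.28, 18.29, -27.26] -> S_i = -5.53*(-1.49)^i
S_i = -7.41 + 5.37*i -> [-7.41, -2.04, 3.33, 8.7, 14.07]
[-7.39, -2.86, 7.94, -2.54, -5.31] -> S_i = Random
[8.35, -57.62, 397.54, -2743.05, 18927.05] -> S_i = 8.35*(-6.90)^i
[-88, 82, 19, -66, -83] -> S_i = Random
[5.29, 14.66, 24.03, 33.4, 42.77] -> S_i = 5.29 + 9.37*i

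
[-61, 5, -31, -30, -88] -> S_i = Random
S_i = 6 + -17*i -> [6, -11, -28, -45, -62]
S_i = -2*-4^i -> [-2, 8, -32, 128, -512]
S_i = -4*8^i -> [-4, -32, -256, -2048, -16384]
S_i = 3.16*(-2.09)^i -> [3.16, -6.6, 13.8, -28.85, 60.29]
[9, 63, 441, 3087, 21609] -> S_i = 9*7^i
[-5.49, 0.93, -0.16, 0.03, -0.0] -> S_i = -5.49*(-0.17)^i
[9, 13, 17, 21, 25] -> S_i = 9 + 4*i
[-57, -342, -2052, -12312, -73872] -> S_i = -57*6^i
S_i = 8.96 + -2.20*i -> [8.96, 6.76, 4.56, 2.36, 0.16]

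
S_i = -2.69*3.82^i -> [-2.69, -10.28, -39.25, -149.95, -572.8]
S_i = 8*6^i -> [8, 48, 288, 1728, 10368]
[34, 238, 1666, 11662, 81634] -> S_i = 34*7^i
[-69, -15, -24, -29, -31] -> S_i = Random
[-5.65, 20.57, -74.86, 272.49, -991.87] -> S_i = -5.65*(-3.64)^i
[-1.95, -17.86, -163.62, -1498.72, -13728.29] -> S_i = -1.95*9.16^i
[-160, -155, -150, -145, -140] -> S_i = -160 + 5*i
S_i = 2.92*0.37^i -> [2.92, 1.08, 0.4, 0.15, 0.05]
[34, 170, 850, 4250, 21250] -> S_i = 34*5^i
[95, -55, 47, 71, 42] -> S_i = Random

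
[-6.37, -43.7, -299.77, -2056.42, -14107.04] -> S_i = -6.37*6.86^i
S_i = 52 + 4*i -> [52, 56, 60, 64, 68]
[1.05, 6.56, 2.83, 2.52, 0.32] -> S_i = Random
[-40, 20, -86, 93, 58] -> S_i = Random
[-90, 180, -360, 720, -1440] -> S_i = -90*-2^i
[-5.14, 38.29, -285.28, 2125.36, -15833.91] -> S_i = -5.14*(-7.45)^i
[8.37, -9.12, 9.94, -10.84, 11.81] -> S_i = 8.37*(-1.09)^i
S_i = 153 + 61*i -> [153, 214, 275, 336, 397]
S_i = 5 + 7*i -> [5, 12, 19, 26, 33]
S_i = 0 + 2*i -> [0, 2, 4, 6, 8]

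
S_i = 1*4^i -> [1, 4, 16, 64, 256]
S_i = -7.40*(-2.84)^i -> [-7.4, 21.02, -59.69, 169.51, -481.4]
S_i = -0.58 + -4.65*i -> [-0.58, -5.23, -9.88, -14.53, -19.18]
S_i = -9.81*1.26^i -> [-9.81, -12.36, -15.57, -19.62, -24.73]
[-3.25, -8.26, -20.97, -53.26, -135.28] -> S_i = -3.25*2.54^i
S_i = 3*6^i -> [3, 18, 108, 648, 3888]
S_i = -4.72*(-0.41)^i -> [-4.72, 1.94, -0.79, 0.33, -0.13]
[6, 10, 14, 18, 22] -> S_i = 6 + 4*i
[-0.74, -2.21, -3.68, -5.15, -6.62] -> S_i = -0.74 + -1.47*i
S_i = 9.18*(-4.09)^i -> [9.18, -37.55, 153.56, -628.08, 2568.83]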